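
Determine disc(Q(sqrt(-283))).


For K = Q(sqrt(d)) with d squarefree: disc(K) = d if d = 1 mod 4, and disc(K) = 4d if d = 2 or 3 mod 4.
Here d = -283, and d mod 4 = 1.
d = 1 mod 4 (O_K = Z[(1+sqrt(d))/2]), so disc(K) = d = -283

-283


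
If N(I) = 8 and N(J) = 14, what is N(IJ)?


N(IJ) = N(I) * N(J)
= 8 * 14
= 112

112


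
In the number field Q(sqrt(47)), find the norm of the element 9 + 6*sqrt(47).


N(a + b*sqrt(d)) = a^2 - d*b^2
= (9)^2 - (47)*(6)^2
= 81 - 1692
= -1611

-1611


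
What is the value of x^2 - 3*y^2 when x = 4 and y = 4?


x^2 - d*y^2
= 4^2 - 3*4^2
= 16 - 48
= -32

-32


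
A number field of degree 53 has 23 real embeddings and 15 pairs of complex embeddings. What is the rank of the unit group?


By Dirichlet's unit theorem:
rank = r1 + r2 - 1
= 23 + 15 - 1
= 37

37


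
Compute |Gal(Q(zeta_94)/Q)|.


|Gal(Q(zeta_94)/Q)| = phi(94)
= 46

46


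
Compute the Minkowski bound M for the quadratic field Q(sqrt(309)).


d = 309, d mod 4 = 1, so disc(K) = d = 309; |disc(K)| = 309
Real quadratic field, so n = 2, s = r2 = 0, r1 = 2
M = (n!/n^n) * (4/pi)^s * sqrt(|disc(K)|) = (2!/2^2) * (4/pi)^0 * sqrt(309)
= 0.5 * 1.000000 * 17.578396
= 8.7892

8.7892


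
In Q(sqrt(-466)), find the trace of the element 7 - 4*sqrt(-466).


Tr(a + b*sqrt(d)) = (a + b*sqrt(d)) + (a - b*sqrt(d)) = 2a
= 2 * (7)
= 14

14


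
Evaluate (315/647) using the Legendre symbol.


p = 647 is prime, so compute (315/647) with the reciprocity algorithm (Jacobi-symbol steps: pull out 2s via (2/n), flip via reciprocity, reduce):
  reciprocity: (315/647) -> -(647/315)
  reduce: (17/315)
  reciprocity: (17/315) -> +(315/17)
  reduce: (9/17)
  reciprocity: (9/17) -> +(17/9)
  reduce: (8/9)
  pull out 2: (2/9) = +1  (since 9 mod 8 = 1)
  pull out 2: (2/9) = +1  (since 9 mod 8 = 1)
  pull out 2: (2/9) = +1  (since 9 mod 8 = 1)
  (1/9) = 1
Product of signs = -1
(315/647) = -1

-1


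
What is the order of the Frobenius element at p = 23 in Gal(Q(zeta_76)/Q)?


The Frobenius at p in Gal(Q(zeta_n)/Q) = (Z/nZ)* is the class of p, so its order is ord_76(23), the smallest k >= 1 with 23^k = 1 mod 76.
n = 76 = 2^2 * 19, phi(76) = 36; the order divides phi(n).
Divisors of 36: 1, 2, 3, 4, 6, 9, 12, 18, 36
Repeated squaring mod 76: 23^1 = 23, 23^2 = 73, 23^4 = 9, 23^8 = 5, 23^16 = 25, 23^32 = 17
Test divisors in increasing order:
  k=1: 23^1 = 23 mod 76
  k=2: 23^2 = 73 mod 76
  k=3: 23^3 = 73 * 23 = 7 mod 76
  k=4: 23^4 = 9 mod 76
  k=6: 23^6 = 9 * 73 = 49 mod 76
  k=9: 23^9 = 5 * 23 = 39 mod 76
  k=12: 23^12 = 5 * 9 = 45 mod 76
  k=18: 23^18 = 25 * 73 = 1 mod 76  <- first divisor giving 1
Order = 18

18


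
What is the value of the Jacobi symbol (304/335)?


Compute (304/335) via quadratic reciprocity:
  pull out 2: (2/335) = +1  (since 335 mod 8 = 7)
  pull out 2: (2/335) = +1  (since 335 mod 8 = 7)
  pull out 2: (2/335) = +1  (since 335 mod 8 = 7)
  pull out 2: (2/335) = +1  (since 335 mod 8 = 7)
  reciprocity: (19/335) -> -(335/19)
  reduce: (12/19)
  pull out 2: (2/19) = -1  (since 19 mod 8 = 3)
  pull out 2: (2/19) = -1  (since 19 mod 8 = 3)
  reciprocity: (3/19) -> -(19/3)
  reduce: (1/3)
  (1/3) = 1
Product of signs = 1

1


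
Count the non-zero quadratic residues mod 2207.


For prime p, the number of non-zero quadratic residues is (p-1)/2.
= (2207-1)/2
= 1103

1103


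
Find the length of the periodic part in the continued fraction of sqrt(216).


Run the CF algorithm for sqrt(216).
a_0 = floor(sqrt(216)) = 14; set m_0=0, q_0=1.
Recurrence: m' = q*a - m,  q' = (d - m'^2)/q,  a' = floor((a_0 + m')/q').
  step 1: m=14, q=20, a=1
  step 2: m=6, q=9, a=2
  step 3: m=12, q=8, a=3
  step 4: m=12, q=9, a=2
  step 5: m=6, q=20, a=1
  step 6: m=14, q=1, a=28
a_6 = 2*a_0 = 28, so the period closes here.
sqrt(216) = [14; 1, 2, 3, 2, 1, 28]
Period length = 6

6


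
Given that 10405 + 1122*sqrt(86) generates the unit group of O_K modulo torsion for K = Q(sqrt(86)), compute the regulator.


epsilon = 10405 + 1122*sqrt(86)
= 20810.0000
R = ln(20810.0000)
= 9.9432

9.9432


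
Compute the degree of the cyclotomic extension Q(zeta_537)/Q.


The degree equals Euler's totient phi(537).
537 = 3 * 179
phi(537) = 356

356


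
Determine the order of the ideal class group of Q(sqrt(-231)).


K = Q(sqrt(-231)). d mod 4 = 1, so D = disc(K) = d = -231
h(K) equals the number of primitive reduced positive-definite forms (a, b, c) = a*x^2 + b*x*y + c*y^2 with b^2 - 4ac = D,
where reduced means |b| <= a <= c, with b >= 0 whenever |b| = a or a = c, and primitive means gcd(a, b, c) = 1.
Reduced forces 3a^2 <= |D| = 231, so 1 <= a <= 8; b must have the parity of D, and c = (b^2 - D)/(4a) must be an integer >= a.
Enumerate a = 1..8, b in [-a, a]:
  a=1: (1, 1, 58)  [1]
  a=2: (2, -1, 29), (2, 1, 29)  [2]
  a=3: (3, 3, 20)  [1]
  a=4: (4, -3, 15), (4, 3, 15)  [2]
  a=5: (5, -3, 12), (5, 3, 12)  [2]
  a=6: (6, -3, 10), (6, 3, 10)  [2]
  a=7: (7, 7, 10)  [1]
  a=8: (8, 5, 8)  [1]
Total reduced forms: 1 + 2 + 1 + 2 + 2 + 2 + 1 + 1 = 12
h = 12

12


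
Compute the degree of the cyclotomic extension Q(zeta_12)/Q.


The degree equals Euler's totient phi(12).
12 = 2^2 * 3
phi(12) = 4

4


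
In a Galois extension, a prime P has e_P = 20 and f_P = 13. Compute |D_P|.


|D_P| = e * f
= 20 * 13
= 260

260


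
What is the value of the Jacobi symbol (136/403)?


Compute (136/403) via quadratic reciprocity:
  pull out 2: (2/403) = -1  (since 403 mod 8 = 3)
  pull out 2: (2/403) = -1  (since 403 mod 8 = 3)
  pull out 2: (2/403) = -1  (since 403 mod 8 = 3)
  reciprocity: (17/403) -> +(403/17)
  reduce: (12/17)
  pull out 2: (2/17) = +1  (since 17 mod 8 = 1)
  pull out 2: (2/17) = +1  (since 17 mod 8 = 1)
  reciprocity: (3/17) -> +(17/3)
  reduce: (2/3)
  pull out 2: (2/3) = -1  (since 3 mod 8 = 3)
  (1/3) = 1
Product of signs = 1

1


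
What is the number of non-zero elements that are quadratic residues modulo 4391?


For prime p, the number of non-zero quadratic residues is (p-1)/2.
= (4391-1)/2
= 2195

2195


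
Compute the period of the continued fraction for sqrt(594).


Run the CF algorithm for sqrt(594).
a_0 = floor(sqrt(594)) = 24; set m_0=0, q_0=1.
Recurrence: m' = q*a - m,  q' = (d - m'^2)/q,  a' = floor((a_0 + m')/q').
  step 1: m=24, q=18, a=2
  step 2: m=12, q=25, a=1
  step 3: m=13, q=17, a=2
  step 4: m=21, q=9, a=5
  step 5: m=24, q=2, a=24
  step 6: m=24, q=9, a=5
  step 7: m=21, q=17, a=2
  step 8: m=13, q=25, a=1
  step 9: m=12, q=18, a=2
  step 10: m=24, q=1, a=48
a_10 = 2*a_0 = 48, so the period closes here.
sqrt(594) = [24; 2, 1, 2, 5, 24, 5, 2, 1, 2, 48]
Period length = 10

10


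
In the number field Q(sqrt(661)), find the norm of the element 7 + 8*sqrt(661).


N(a + b*sqrt(d)) = a^2 - d*b^2
= (7)^2 - (661)*(8)^2
= 49 - 42304
= -42255

-42255


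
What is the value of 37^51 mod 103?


p = 103 is prime and the exponent is (p-1)/2 = 51, so by Euler's criterion 37^51 = (37/103) = +1 or -1 mod 103.
Compute by square-and-multiply:
  51 = 32 + 16 + 2 + 1 (binary 110011)
  Repeated squaring mod 103: 37^1 = 37, 37^2 = 30, 37^4 = 76, 37^8 = 8, 37^16 = 64, 37^32 = 79
  37^51 = 37^32 * 37^16 * 37^2 * 37^1 = 79 * 64 * 30 * 37 mod 103
    79 * 64 = 5056 = 9 mod 103
    9 * 30 = 270 = 64 mod 103
    64 * 37 = 2368 = 102 mod 103
  37^51 = 102 mod 103
Result 102 = p - 1 = -1 mod 103: 37 is a quadratic non-residue mod 103. As a residue in [0, p-1] the value is 102.
37^51 mod 103 = 102

102


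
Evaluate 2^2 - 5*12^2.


x^2 - d*y^2
= 2^2 - 5*12^2
= 4 - 720
= -716

-716


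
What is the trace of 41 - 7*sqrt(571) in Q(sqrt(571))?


Tr(a + b*sqrt(d)) = (a + b*sqrt(d)) + (a - b*sqrt(d)) = 2a
= 2 * (41)
= 82

82


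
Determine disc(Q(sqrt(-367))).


For K = Q(sqrt(d)) with d squarefree: disc(K) = d if d = 1 mod 4, and disc(K) = 4d if d = 2 or 3 mod 4.
Here d = -367, and d mod 4 = 1.
d = 1 mod 4 (O_K = Z[(1+sqrt(d))/2]), so disc(K) = d = -367

-367


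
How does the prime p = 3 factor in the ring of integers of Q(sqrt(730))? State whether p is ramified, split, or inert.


K = Q(sqrt(730)). Since d mod 4 = 2, disc(K) = 2920.
Check p | disc: 2920 mod 3 = 1.
p does not divide disc. Compute Legendre symbol (d/p):
1^((3-1)/2) mod 3 = 1
(d/p) = 1, so p splits: (p) = P*P' with e=1, f=1, g=2.
Therefore p is split.

split


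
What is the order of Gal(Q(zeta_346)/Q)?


|Gal(Q(zeta_346)/Q)| = phi(346)
= 172

172


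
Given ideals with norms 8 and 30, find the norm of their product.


N(IJ) = N(I) * N(J)
= 8 * 30
= 240

240


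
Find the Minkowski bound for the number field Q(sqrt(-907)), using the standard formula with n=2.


d = -907, d mod 4 = 1, so disc(K) = d = -907; |disc(K)| = 907
Imaginary quadratic field, so n = 2, s = r2 = 1, r1 = 0
M = (n!/n^n) * (4/pi)^s * sqrt(|disc(K)|) = (2!/2^2) * (4/pi)^1 * sqrt(907)
= 0.5 * 1.273240 * 30.116441
= 19.1727

19.1727


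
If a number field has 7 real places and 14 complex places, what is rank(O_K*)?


By Dirichlet's unit theorem:
rank = r1 + r2 - 1
= 7 + 14 - 1
= 20

20


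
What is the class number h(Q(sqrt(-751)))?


K = Q(sqrt(-751)). d mod 4 = 1, so D = disc(K) = d = -751
h(K) equals the number of primitive reduced positive-definite forms (a, b, c) = a*x^2 + b*x*y + c*y^2 with b^2 - 4ac = D,
where reduced means |b| <= a <= c, with b >= 0 whenever |b| = a or a = c, and primitive means gcd(a, b, c) = 1.
Reduced forces 3a^2 <= |D| = 751, so 1 <= a <= 15; b must have the parity of D, and c = (b^2 - D)/(4a) must be an integer >= a.
Enumerate a = 1..15, b in [-a, a]:
  a=1: (1, 1, 188)  [1]
  a=2: (2, -1, 94), (2, 1, 94)  [2]
  a=3: none
  a=4: (4, -1, 47), (4, 1, 47)  [2]
  a=5: (5, -3, 38), (5, 3, 38)  [2]
  a=6..7: none
  a=8: (8, -7, 25), (8, 7, 25)  [2]
  a=9: none
  a=10: (10, -7, 20), (10, -3, 19), (10, 3, 19), (10, 7, 20)  [4]
  a=11..12: none
  a=13: (13, -9, 16), (13, 9, 16)  [2]
  a=14..15: none
Total reduced forms: 1 + 2 + 2 + 2 + 2 + 4 + 2 = 15
h = 15

15


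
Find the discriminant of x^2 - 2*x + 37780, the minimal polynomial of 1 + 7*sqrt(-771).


The element 1 + 7*sqrt(-771) has minimal polynomial:
x^2 - 2*x + 37780
Discriminant = (-2)^2 - 4*(37780)
= 4 - 151120
= -151116

-151116


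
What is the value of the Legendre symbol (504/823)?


p = 823 is prime, so compute (504/823) with the reciprocity algorithm (Jacobi-symbol steps: pull out 2s via (2/n), flip via reciprocity, reduce):
  pull out 2: (2/823) = +1  (since 823 mod 8 = 7)
  pull out 2: (2/823) = +1  (since 823 mod 8 = 7)
  pull out 2: (2/823) = +1  (since 823 mod 8 = 7)
  reciprocity: (63/823) -> -(823/63)
  reduce: (4/63)
  pull out 2: (2/63) = +1  (since 63 mod 8 = 7)
  pull out 2: (2/63) = +1  (since 63 mod 8 = 7)
  (1/63) = 1
Product of signs = -1
(504/823) = -1

-1


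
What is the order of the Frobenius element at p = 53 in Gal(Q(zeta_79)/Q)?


The Frobenius at p in Gal(Q(zeta_n)/Q) = (Z/nZ)* is the class of p, so its order is ord_79(53), the smallest k >= 1 with 53^k = 1 mod 79.
n = 79 = 79, phi(79) = 78; the order divides phi(n).
Divisors of 78: 1, 2, 3, 6, 13, 26, 39, 78
Repeated squaring mod 79: 53^1 = 53, 53^2 = 44, 53^4 = 40, 53^8 = 20, 53^16 = 5, 53^32 = 25, 53^64 = 72
Test divisors in increasing order:
  k=1: 53^1 = 53 mod 79
  k=2: 53^2 = 44 mod 79
  k=3: 53^3 = 44 * 53 = 41 mod 79
  k=6: 53^6 = 40 * 44 = 22 mod 79
  k=13: 53^13 = 20 * 40 * 53 = 56 mod 79
  k=26: 53^26 = 5 * 20 * 44 = 55 mod 79
  k=39: 53^39 = 25 * 40 * 44 * 53 = 78 mod 79
  k=78: 53^78 = 72 * 20 * 40 * 44 = 1 mod 79  <- first divisor giving 1
Order = 78

78


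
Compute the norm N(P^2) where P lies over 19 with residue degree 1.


N(P^a) = p^(a*f)
= 19^(2*1)
= 19^2
= 361

361


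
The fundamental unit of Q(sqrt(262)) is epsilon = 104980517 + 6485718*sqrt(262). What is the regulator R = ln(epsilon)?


epsilon = 104980517 + 6485718*sqrt(262)
= 2.0996e+08
R = ln(2.0996e+08)
= 19.1624

19.1624


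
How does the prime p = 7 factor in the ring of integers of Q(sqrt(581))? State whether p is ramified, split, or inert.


K = Q(sqrt(581)). Since d mod 4 = 1, disc(K) = 581.
Check p | disc: 581 mod 7 = 0.
p divides disc, so p ramifies: (p) = P^2 with e=2, f=1, g=1.
Therefore p is ramified.

ramified


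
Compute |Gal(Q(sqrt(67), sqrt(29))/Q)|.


The 2 square roots of distinct primes are multiplicatively independent over Q,
so [K:Q] = 2^2 and Gal(K/Q) is isomorphic to (Z/2Z)^2.
|Gal| = 2^2 = 4

4


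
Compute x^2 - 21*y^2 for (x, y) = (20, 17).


x^2 - d*y^2
= 20^2 - 21*17^2
= 400 - 6069
= -5669

-5669


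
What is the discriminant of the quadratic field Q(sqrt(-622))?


For K = Q(sqrt(d)) with d squarefree: disc(K) = d if d = 1 mod 4, and disc(K) = 4d if d = 2 or 3 mod 4.
Here d = -622, and d mod 4 = 2.
d = 2 mod 4, not 1 (O_K = Z[sqrt(d)]), so disc(K) = 4d = 4 * (-622) = -2488

-2488


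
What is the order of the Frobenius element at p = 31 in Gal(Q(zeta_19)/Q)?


The Frobenius at p in Gal(Q(zeta_n)/Q) = (Z/nZ)* is the class of p, so its order is ord_19(31), the smallest k >= 1 with 31^k = 1 mod 19.
n = 19 = 19, phi(19) = 18; the order divides phi(n).
Divisors of 18: 1, 2, 3, 6, 9, 18
Repeated squaring mod 19: 31^1 = 12, 31^2 = 11, 31^4 = 7, 31^8 = 11, 31^16 = 7
Test divisors in increasing order:
  k=1: 31^1 = 12 mod 19
  k=2: 31^2 = 11 mod 19
  k=3: 31^3 = 11 * 12 = 18 mod 19
  k=6: 31^6 = 7 * 11 = 1 mod 19  <- first divisor giving 1
Order = 6

6


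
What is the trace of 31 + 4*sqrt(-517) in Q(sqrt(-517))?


Tr(a + b*sqrt(d)) = (a + b*sqrt(d)) + (a - b*sqrt(d)) = 2a
= 2 * (31)
= 62

62


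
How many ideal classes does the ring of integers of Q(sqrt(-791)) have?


K = Q(sqrt(-791)). d mod 4 = 1, so D = disc(K) = d = -791
h(K) equals the number of primitive reduced positive-definite forms (a, b, c) = a*x^2 + b*x*y + c*y^2 with b^2 - 4ac = D,
where reduced means |b| <= a <= c, with b >= 0 whenever |b| = a or a = c, and primitive means gcd(a, b, c) = 1.
Reduced forces 3a^2 <= |D| = 791, so 1 <= a <= 16; b must have the parity of D, and c = (b^2 - D)/(4a) must be an integer >= a.
Enumerate a = 1..16, b in [-a, a]:
  a=1: (1, 1, 198)  [1]
  a=2: (2, -1, 99), (2, 1, 99)  [2]
  a=3: (3, -1, 66), (3, 1, 66)  [2]
  a=4: (4, -3, 50), (4, 3, 50)  [2]
  a=5: (5, -3, 40), (5, 3, 40)  [2]
  a=6: (6, -5, 34), (6, -1, 33), (6, 1, 33), (6, 5, 34)  [4]
  a=7: (7, 7, 30)  [1]
  a=8: (8, -3, 25), (8, 3, 25)  [2]
  a=9: (9, -1, 22), (9, 1, 22)  [2]
  a=10: (10, -7, 21), (10, -3, 20), (10, 3, 20), (10, 7, 21)  [4]
  a=11: (11, -1, 18), (11, 1, 18)  [2]
  a=12: (12, -11, 19), (12, -5, 17), (12, 5, 17), (12, 11, 19)  [4]
  a=13: none
  a=14: (14, -7, 15), (14, 7, 15)  [2]
  a=15: (15, -13, 16), (15, 13, 16)  [2]
  a=16: none
Total reduced forms: 1 + 2 + 2 + 2 + 2 + 4 + 1 + 2 + 2 + 4 + 2 + 4 + 2 + 2 = 32
h = 32

32


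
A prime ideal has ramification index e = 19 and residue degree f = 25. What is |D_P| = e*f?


|D_P| = e * f
= 19 * 25
= 475

475


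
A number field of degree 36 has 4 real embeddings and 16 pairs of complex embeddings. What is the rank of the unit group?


By Dirichlet's unit theorem:
rank = r1 + r2 - 1
= 4 + 16 - 1
= 19

19


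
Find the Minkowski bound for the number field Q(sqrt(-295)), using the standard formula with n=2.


d = -295, d mod 4 = 1, so disc(K) = d = -295; |disc(K)| = 295
Imaginary quadratic field, so n = 2, s = r2 = 1, r1 = 0
M = (n!/n^n) * (4/pi)^s * sqrt(|disc(K)|) = (2!/2^2) * (4/pi)^1 * sqrt(295)
= 0.5 * 1.273240 * 17.175564
= 10.9343

10.9343


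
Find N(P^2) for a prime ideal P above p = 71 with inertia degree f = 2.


N(P^a) = p^(a*f)
= 71^(2*2)
= 71^4
= 25411681

25411681


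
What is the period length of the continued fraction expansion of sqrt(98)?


Run the CF algorithm for sqrt(98).
a_0 = floor(sqrt(98)) = 9; set m_0=0, q_0=1.
Recurrence: m' = q*a - m,  q' = (d - m'^2)/q,  a' = floor((a_0 + m')/q').
  step 1: m=9, q=17, a=1
  step 2: m=8, q=2, a=8
  step 3: m=8, q=17, a=1
  step 4: m=9, q=1, a=18
a_4 = 2*a_0 = 18, so the period closes here.
sqrt(98) = [9; 1, 8, 1, 18]
Period length = 4

4


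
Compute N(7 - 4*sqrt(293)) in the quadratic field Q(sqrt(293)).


N(a + b*sqrt(d)) = a^2 - d*b^2
= (7)^2 - (293)*(-4)^2
= 49 - 4688
= -4639

-4639


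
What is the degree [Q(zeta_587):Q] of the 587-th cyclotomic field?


The degree equals Euler's totient phi(587).
587 = 587
phi(587) = 586

586


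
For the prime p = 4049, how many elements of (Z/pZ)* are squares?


For prime p, the number of non-zero quadratic residues is (p-1)/2.
= (4049-1)/2
= 2024

2024


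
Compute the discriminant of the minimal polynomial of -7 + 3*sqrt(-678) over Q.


The element -7 + 3*sqrt(-678) has minimal polynomial:
x^2 + 14*x + 6151
Discriminant = (14)^2 - 4*(6151)
= 196 - 24604
= -24408

-24408


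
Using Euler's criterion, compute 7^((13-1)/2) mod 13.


p = 13 is prime and the exponent is (p-1)/2 = 6, so by Euler's criterion 7^6 = (7/13) = +1 or -1 mod 13.
Compute by square-and-multiply:
  6 = 4 + 2 (binary 110)
  Repeated squaring mod 13: 7^1 = 7, 7^2 = 10, 7^4 = 9
  7^6 = 7^4 * 7^2 = 9 * 10 mod 13
    9 * 10 = 90 = 12 mod 13
  7^6 = 12 mod 13
Result 12 = p - 1 = -1 mod 13: 7 is a quadratic non-residue mod 13. As a residue in [0, p-1] the value is 12.
7^6 mod 13 = 12

12


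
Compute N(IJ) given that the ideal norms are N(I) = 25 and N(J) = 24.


N(IJ) = N(I) * N(J)
= 25 * 24
= 600

600


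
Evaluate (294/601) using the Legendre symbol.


p = 601 is prime, so compute (294/601) with the reciprocity algorithm (Jacobi-symbol steps: pull out 2s via (2/n), flip via reciprocity, reduce):
  pull out 2: (2/601) = +1  (since 601 mod 8 = 1)
  reciprocity: (147/601) -> +(601/147)
  reduce: (13/147)
  reciprocity: (13/147) -> +(147/13)
  reduce: (4/13)
  pull out 2: (2/13) = -1  (since 13 mod 8 = 5)
  pull out 2: (2/13) = -1  (since 13 mod 8 = 5)
  (1/13) = 1
Product of signs = 1
(294/601) = 1

1


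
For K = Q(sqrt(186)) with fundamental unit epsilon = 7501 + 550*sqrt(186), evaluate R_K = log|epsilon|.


epsilon = 7501 + 550*sqrt(186)
= 15001.9999
R = ln(15001.9999)
= 9.6159

9.6159


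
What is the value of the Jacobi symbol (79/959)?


Compute (79/959) via quadratic reciprocity:
  reciprocity: (79/959) -> -(959/79)
  reduce: (11/79)
  reciprocity: (11/79) -> -(79/11)
  reduce: (2/11)
  pull out 2: (2/11) = -1  (since 11 mod 8 = 3)
  (1/11) = 1
Product of signs = -1

-1


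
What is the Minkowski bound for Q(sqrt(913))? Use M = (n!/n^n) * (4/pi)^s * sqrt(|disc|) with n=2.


d = 913, d mod 4 = 1, so disc(K) = d = 913; |disc(K)| = 913
Real quadratic field, so n = 2, s = r2 = 0, r1 = 2
M = (n!/n^n) * (4/pi)^s * sqrt(|disc(K)|) = (2!/2^2) * (4/pi)^0 * sqrt(913)
= 0.5 * 1.000000 * 30.215890
= 15.1079

15.1079


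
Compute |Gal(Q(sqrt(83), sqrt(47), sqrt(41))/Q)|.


The 3 square roots of distinct primes are multiplicatively independent over Q,
so [K:Q] = 2^3 and Gal(K/Q) is isomorphic to (Z/2Z)^3.
|Gal| = 2^3 = 8

8


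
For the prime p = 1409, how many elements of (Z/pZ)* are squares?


For prime p, the number of non-zero quadratic residues is (p-1)/2.
= (1409-1)/2
= 704

704


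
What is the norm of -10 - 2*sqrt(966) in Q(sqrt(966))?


N(a + b*sqrt(d)) = a^2 - d*b^2
= (-10)^2 - (966)*(-2)^2
= 100 - 3864
= -3764

-3764


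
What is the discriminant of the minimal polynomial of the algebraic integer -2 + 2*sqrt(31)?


The element -2 + 2*sqrt(31) has minimal polynomial:
x^2 + 4*x - 120
Discriminant = (4)^2 - 4*(-120)
= 16 + 480
= 496

496


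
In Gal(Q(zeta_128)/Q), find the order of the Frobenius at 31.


The Frobenius at p in Gal(Q(zeta_n)/Q) = (Z/nZ)* is the class of p, so its order is ord_128(31), the smallest k >= 1 with 31^k = 1 mod 128.
n = 128 = 2^7, phi(128) = 64; the order divides phi(n).
Divisors of 64: 1, 2, 4, 8, 16, 32, 64
Repeated squaring mod 128: 31^1 = 31, 31^2 = 65, 31^4 = 1, 31^8 = 1, 31^16 = 1, 31^32 = 1, 31^64 = 1
Test divisors in increasing order:
  k=1: 31^1 = 31 mod 128
  k=2: 31^2 = 65 mod 128
  k=4: 31^4 = 1 mod 128  <- first divisor giving 1
Order = 4

4


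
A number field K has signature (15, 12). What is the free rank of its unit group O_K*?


By Dirichlet's unit theorem:
rank = r1 + r2 - 1
= 15 + 12 - 1
= 26

26


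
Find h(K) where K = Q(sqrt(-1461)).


K = Q(sqrt(-1461)). d mod 4 = 3, so D = disc(K) = 4d = -5844
h(K) equals the number of primitive reduced positive-definite forms (a, b, c) = a*x^2 + b*x*y + c*y^2 with b^2 - 4ac = D,
where reduced means |b| <= a <= c, with b >= 0 whenever |b| = a or a = c, and primitive means gcd(a, b, c) = 1.
Reduced forces 3a^2 <= |D| = 5844, so 1 <= a <= 44; b must have the parity of D, and c = (b^2 - D)/(4a) must be an integer >= a.
Enumerate a = 1..44, b in [-a, a]:
  a=1: (1, 0, 1461)  [1]
  a=2: (2, 2, 731)  [1]
  a=3: (3, 0, 487)  [1]
  a=4: none
  a=5: (5, -4, 293), (5, 4, 293)  [2]
  a=6: (6, 6, 245)  [1]
  a=7: (7, -6, 210), (7, 6, 210)  [2]
  a=8..9: none
  a=10: (10, -6, 147), (10, 6, 147)  [2]
  a=11..13: none
  a=14: (14, -6, 105), (14, 6, 105)  [2]
  a=15: (15, -6, 98), (15, 6, 98)  [2]
  a=16: none
  a=17: (17, -2, 86), (17, 2, 86)  [2]
  a=18..20: none
  a=21: (21, -6, 70), (21, 6, 70)  [2]
  a=22..24: none
  a=25: (25, -16, 61), (25, 16, 61)  [2]
  a=26..29: none
  a=30: (30, -6, 49), (30, 6, 49)  [2]
  a=31..33: none
  a=34: (34, -2, 43), (34, 2, 43)  [2]
  a=35: (35, -34, 50), (35, -6, 42), (35, 6, 42), (35, 34, 50)  [4]
  a=36..44: none
Total reduced forms: 1 + 1 + 1 + 2 + 1 + 2 + 2 + 2 + 2 + 2 + 2 + 2 + 2 + 2 + 4 = 28
h = 28

28


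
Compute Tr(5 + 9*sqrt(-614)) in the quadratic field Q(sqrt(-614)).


Tr(a + b*sqrt(d)) = (a + b*sqrt(d)) + (a - b*sqrt(d)) = 2a
= 2 * (5)
= 10

10


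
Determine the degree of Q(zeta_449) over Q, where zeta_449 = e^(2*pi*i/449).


The degree equals Euler's totient phi(449).
449 = 449
phi(449) = 448

448


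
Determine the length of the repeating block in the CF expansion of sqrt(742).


Run the CF algorithm for sqrt(742).
a_0 = floor(sqrt(742)) = 27; set m_0=0, q_0=1.
Recurrence: m' = q*a - m,  q' = (d - m'^2)/q,  a' = floor((a_0 + m')/q').
  step 1: m=27, q=13, a=4
  step 2: m=25, q=9, a=5
  step 3: m=20, q=38, a=1
  step 4: m=18, q=11, a=4
  step 5: m=26, q=6, a=8
  step 6: m=22, q=43, a=1
  step 7: m=21, q=7, a=6
  step 8: m=21, q=43, a=1
  step 9: m=22, q=6, a=8
  step 10: m=26, q=11, a=4
  step 11: m=18, q=38, a=1
  step 12: m=20, q=9, a=5
  step 13: m=25, q=13, a=4
  step 14: m=27, q=1, a=54
a_14 = 2*a_0 = 54, so the period closes here.
sqrt(742) = [27; 4, 5, 1, 4, 8, 1, 6, 1, 8, 4, 1, 5, 4, 54]
Period length = 14

14


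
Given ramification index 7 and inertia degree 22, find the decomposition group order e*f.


|D_P| = e * f
= 7 * 22
= 154

154


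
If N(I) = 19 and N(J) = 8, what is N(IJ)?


N(IJ) = N(I) * N(J)
= 19 * 8
= 152

152


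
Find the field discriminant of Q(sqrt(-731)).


For K = Q(sqrt(d)) with d squarefree: disc(K) = d if d = 1 mod 4, and disc(K) = 4d if d = 2 or 3 mod 4.
Here d = -731, and d mod 4 = 1.
d = 1 mod 4 (O_K = Z[(1+sqrt(d))/2]), so disc(K) = d = -731

-731


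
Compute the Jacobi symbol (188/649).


Compute (188/649) via quadratic reciprocity:
  pull out 2: (2/649) = +1  (since 649 mod 8 = 1)
  pull out 2: (2/649) = +1  (since 649 mod 8 = 1)
  reciprocity: (47/649) -> +(649/47)
  reduce: (38/47)
  pull out 2: (2/47) = +1  (since 47 mod 8 = 7)
  reciprocity: (19/47) -> -(47/19)
  reduce: (9/19)
  reciprocity: (9/19) -> +(19/9)
  reduce: (1/9)
  (1/9) = 1
Product of signs = -1

-1


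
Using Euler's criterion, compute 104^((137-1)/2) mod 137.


p = 137 is prime and the exponent is (p-1)/2 = 68, so by Euler's criterion 104^68 = (104/137) = +1 or -1 mod 137.
Compute by square-and-multiply:
  68 = 64 + 4 (binary 1000100)
  Repeated squaring mod 137: 104^1 = 104, 104^2 = 130, 104^4 = 49, 104^8 = 72, 104^16 = 115, 104^32 = 73, 104^64 = 123
  104^68 = 104^64 * 104^4 = 123 * 49 mod 137
    123 * 49 = 6027 = 136 mod 137
  104^68 = 136 mod 137
Result 136 = p - 1 = -1 mod 137: 104 is a quadratic non-residue mod 137. As a residue in [0, p-1] the value is 136.
104^68 mod 137 = 136

136


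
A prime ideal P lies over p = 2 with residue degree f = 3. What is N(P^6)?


N(P^a) = p^(a*f)
= 2^(6*3)
= 2^18
= 262144

262144


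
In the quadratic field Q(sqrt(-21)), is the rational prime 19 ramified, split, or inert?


K = Q(sqrt(-21)). Since d mod 4 = 3, disc(K) = -84.
Check p | disc: -84 mod 19 = 11.
p does not divide disc. Compute Legendre symbol (d/p):
17^((19-1)/2) mod 19 = 1
(d/p) = 1, so p splits: (p) = P*P' with e=1, f=1, g=2.
Therefore p is split.

split


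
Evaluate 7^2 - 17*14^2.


x^2 - d*y^2
= 7^2 - 17*14^2
= 49 - 3332
= -3283

-3283


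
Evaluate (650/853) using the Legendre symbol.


p = 853 is prime, so compute (650/853) with the reciprocity algorithm (Jacobi-symbol steps: pull out 2s via (2/n), flip via reciprocity, reduce):
  pull out 2: (2/853) = -1  (since 853 mod 8 = 5)
  reciprocity: (325/853) -> +(853/325)
  reduce: (203/325)
  reciprocity: (203/325) -> +(325/203)
  reduce: (122/203)
  pull out 2: (2/203) = -1  (since 203 mod 8 = 3)
  reciprocity: (61/203) -> +(203/61)
  reduce: (20/61)
  pull out 2: (2/61) = -1  (since 61 mod 8 = 5)
  pull out 2: (2/61) = -1  (since 61 mod 8 = 5)
  reciprocity: (5/61) -> +(61/5)
  reduce: (1/5)
  (1/5) = 1
Product of signs = 1
(650/853) = 1

1


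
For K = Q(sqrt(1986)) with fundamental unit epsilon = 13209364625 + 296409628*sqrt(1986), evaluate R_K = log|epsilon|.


epsilon = 13209364625 + 296409628*sqrt(1986)
= 2.6419e+10
R = ln(2.6419e+10)
= 23.9973

23.9973


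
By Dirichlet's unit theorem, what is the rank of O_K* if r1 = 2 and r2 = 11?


By Dirichlet's unit theorem:
rank = r1 + r2 - 1
= 2 + 11 - 1
= 12

12


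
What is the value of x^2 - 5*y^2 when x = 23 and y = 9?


x^2 - d*y^2
= 23^2 - 5*9^2
= 529 - 405
= 124

124


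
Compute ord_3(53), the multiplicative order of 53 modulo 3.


We want ord_3(53), the smallest k >= 1 with 53^k = 1 mod 3.
n = 3 = 3, phi(3) = 2; the order divides phi(n).
Divisors of 2: 1, 2
Repeated squaring mod 3: 53^1 = 2, 53^2 = 1
Test divisors in increasing order:
  k=1: 53^1 = 2 mod 3
  k=2: 53^2 = 1 mod 3  <- first divisor giving 1
Order = 2

2


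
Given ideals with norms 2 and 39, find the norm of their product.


N(IJ) = N(I) * N(J)
= 2 * 39
= 78

78


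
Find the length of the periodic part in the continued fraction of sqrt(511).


Run the CF algorithm for sqrt(511).
a_0 = floor(sqrt(511)) = 22; set m_0=0, q_0=1.
Recurrence: m' = q*a - m,  q' = (d - m'^2)/q,  a' = floor((a_0 + m')/q').
  step 1: m=22, q=27, a=1
  step 2: m=5, q=18, a=1
  step 3: m=13, q=19, a=1
  step 4: m=6, q=25, a=1
  step 5: m=19, q=6, a=6
  step 6: m=17, q=37, a=1
  step 7: m=20, q=3, a=14
  step 8: m=22, q=9, a=4
  step 9: m=14, q=35, a=1
  step 10: m=21, q=2, a=21
  step 11: m=21, q=35, a=1
  step 12: m=14, q=9, a=4
  step 13: m=22, q=3, a=14
  step 14: m=20, q=37, a=1
  step 15: m=17, q=6, a=6
  step 16: m=19, q=25, a=1
  step 17: m=6, q=19, a=1
  step 18: m=13, q=18, a=1
  step 19: m=5, q=27, a=1
  step 20: m=22, q=1, a=44
a_20 = 2*a_0 = 44, so the period closes here.
sqrt(511) = [22; 1, 1, 1, 1, 6, 1, 14, 4, 1, 21, 1, 4, 14, 1, 6, 1, 1, 1, 1, 44]
Period length = 20

20


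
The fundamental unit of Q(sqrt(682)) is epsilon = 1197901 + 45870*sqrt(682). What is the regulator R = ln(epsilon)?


epsilon = 1197901 + 45870*sqrt(682)
= 2.3958e+06
R = ln(2.3958e+06)
= 14.6892

14.6892


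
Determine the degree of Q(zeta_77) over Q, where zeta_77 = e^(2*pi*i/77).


The degree equals Euler's totient phi(77).
77 = 7 * 11
phi(77) = 60

60


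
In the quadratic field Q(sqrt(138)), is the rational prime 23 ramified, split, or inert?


K = Q(sqrt(138)). Since d mod 4 = 2, disc(K) = 552.
Check p | disc: 552 mod 23 = 0.
p divides disc, so p ramifies: (p) = P^2 with e=2, f=1, g=1.
Therefore p is ramified.

ramified


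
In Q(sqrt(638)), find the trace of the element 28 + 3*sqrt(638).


Tr(a + b*sqrt(d)) = (a + b*sqrt(d)) + (a - b*sqrt(d)) = 2a
= 2 * (28)
= 56

56


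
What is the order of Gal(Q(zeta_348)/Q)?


|Gal(Q(zeta_348)/Q)| = phi(348)
= 112

112


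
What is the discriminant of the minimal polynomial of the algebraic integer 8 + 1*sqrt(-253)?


The element 8 + 1*sqrt(-253) has minimal polynomial:
x^2 - 16*x + 317
Discriminant = (-16)^2 - 4*(317)
= 256 - 1268
= -1012

-1012


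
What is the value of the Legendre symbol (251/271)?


p = 271 is prime, so compute (251/271) with the reciprocity algorithm (Jacobi-symbol steps: pull out 2s via (2/n), flip via reciprocity, reduce):
  reciprocity: (251/271) -> -(271/251)
  reduce: (20/251)
  pull out 2: (2/251) = -1  (since 251 mod 8 = 3)
  pull out 2: (2/251) = -1  (since 251 mod 8 = 3)
  reciprocity: (5/251) -> +(251/5)
  reduce: (1/5)
  (1/5) = 1
Product of signs = -1
(251/271) = -1

-1


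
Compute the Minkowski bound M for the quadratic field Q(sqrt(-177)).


d = -177, d mod 4 = 3, so disc(K) = 4d = -708; |disc(K)| = 708
Imaginary quadratic field, so n = 2, s = r2 = 1, r1 = 0
M = (n!/n^n) * (4/pi)^s * sqrt(|disc(K)|) = (2!/2^2) * (4/pi)^1 * sqrt(708)
= 0.5 * 1.273240 * 26.608269
= 16.9394

16.9394


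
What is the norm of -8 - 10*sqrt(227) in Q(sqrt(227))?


N(a + b*sqrt(d)) = a^2 - d*b^2
= (-8)^2 - (227)*(-10)^2
= 64 - 22700
= -22636

-22636


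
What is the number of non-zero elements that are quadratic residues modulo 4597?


For prime p, the number of non-zero quadratic residues is (p-1)/2.
= (4597-1)/2
= 2298

2298


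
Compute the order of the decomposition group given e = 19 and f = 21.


|D_P| = e * f
= 19 * 21
= 399

399


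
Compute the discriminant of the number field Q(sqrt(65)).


For K = Q(sqrt(d)) with d squarefree: disc(K) = d if d = 1 mod 4, and disc(K) = 4d if d = 2 or 3 mod 4.
Here d = 65, and d mod 4 = 1.
d = 1 mod 4 (O_K = Z[(1+sqrt(d))/2]), so disc(K) = d = 65

65


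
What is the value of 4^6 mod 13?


p = 13 is prime and the exponent is (p-1)/2 = 6, so by Euler's criterion 4^6 = (4/13) = +1 or -1 mod 13.
Compute by square-and-multiply:
  6 = 4 + 2 (binary 110)
  Repeated squaring mod 13: 4^1 = 4, 4^2 = 3, 4^4 = 9
  4^6 = 4^4 * 4^2 = 9 * 3 mod 13
    9 * 3 = 27 = 1 mod 13
  4^6 = 1 mod 13
Result 1: 4 is a quadratic residue mod 13.
4^6 mod 13 = 1

1


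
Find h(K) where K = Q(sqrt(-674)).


K = Q(sqrt(-674)). d mod 4 = 2, so D = disc(K) = 4d = -2696
h(K) equals the number of primitive reduced positive-definite forms (a, b, c) = a*x^2 + b*x*y + c*y^2 with b^2 - 4ac = D,
where reduced means |b| <= a <= c, with b >= 0 whenever |b| = a or a = c, and primitive means gcd(a, b, c) = 1.
Reduced forces 3a^2 <= |D| = 2696, so 1 <= a <= 29; b must have the parity of D, and c = (b^2 - D)/(4a) must be an integer >= a.
Enumerate a = 1..29, b in [-a, a]:
  a=1: (1, 0, 674)  [1]
  a=2: (2, 0, 337)  [1]
  a=3: (3, -2, 225), (3, 2, 225)  [2]
  a=4: none
  a=5: (5, -2, 135), (5, 2, 135)  [2]
  a=6: (6, -4, 113), (6, 4, 113)  [2]
  a=7..8: none
  a=9: (9, -2, 75), (9, 2, 75)  [2]
  a=10: (10, -8, 69), (10, 8, 69)  [2]
  a=11..14: none
  a=15: (15, -8, 46), (15, -2, 45), (15, 2, 45), (15, 8, 46)  [4]
  a=16..17: none
  a=18: (18, -16, 41), (18, 16, 41)  [2]
  a=19..22: none
  a=23: (23, -8, 30), (23, 8, 30)  [2]
  a=24: none
  a=25: (25, -2, 27), (25, 2, 27)  [2]
  a=26..28: none
  a=29: (29, -28, 30), (29, 28, 30)  [2]
Total reduced forms: 1 + 1 + 2 + 2 + 2 + 2 + 2 + 4 + 2 + 2 + 2 + 2 = 24
h = 24

24


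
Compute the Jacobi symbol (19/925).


Compute (19/925) via quadratic reciprocity:
  reciprocity: (19/925) -> +(925/19)
  reduce: (13/19)
  reciprocity: (13/19) -> +(19/13)
  reduce: (6/13)
  pull out 2: (2/13) = -1  (since 13 mod 8 = 5)
  reciprocity: (3/13) -> +(13/3)
  reduce: (1/3)
  (1/3) = 1
Product of signs = -1

-1


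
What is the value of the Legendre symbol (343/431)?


p = 431 is prime, so compute (343/431) with the reciprocity algorithm (Jacobi-symbol steps: pull out 2s via (2/n), flip via reciprocity, reduce):
  reciprocity: (343/431) -> -(431/343)
  reduce: (88/343)
  pull out 2: (2/343) = +1  (since 343 mod 8 = 7)
  pull out 2: (2/343) = +1  (since 343 mod 8 = 7)
  pull out 2: (2/343) = +1  (since 343 mod 8 = 7)
  reciprocity: (11/343) -> -(343/11)
  reduce: (2/11)
  pull out 2: (2/11) = -1  (since 11 mod 8 = 3)
  (1/11) = 1
Product of signs = -1
(343/431) = -1

-1


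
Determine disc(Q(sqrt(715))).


For K = Q(sqrt(d)) with d squarefree: disc(K) = d if d = 1 mod 4, and disc(K) = 4d if d = 2 or 3 mod 4.
Here d = 715, and d mod 4 = 3.
d = 3 mod 4, not 1 (O_K = Z[sqrt(d)]), so disc(K) = 4d = 4 * (715) = 2860

2860


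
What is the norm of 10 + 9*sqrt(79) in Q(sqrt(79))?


N(a + b*sqrt(d)) = a^2 - d*b^2
= (10)^2 - (79)*(9)^2
= 100 - 6399
= -6299

-6299


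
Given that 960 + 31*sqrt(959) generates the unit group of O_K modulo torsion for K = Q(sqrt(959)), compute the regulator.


epsilon = 960 + 31*sqrt(959)
= 1919.9995
R = ln(1919.9995)
= 7.5601

7.5601


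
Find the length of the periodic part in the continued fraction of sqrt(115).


Run the CF algorithm for sqrt(115).
a_0 = floor(sqrt(115)) = 10; set m_0=0, q_0=1.
Recurrence: m' = q*a - m,  q' = (d - m'^2)/q,  a' = floor((a_0 + m')/q').
  step 1: m=10, q=15, a=1
  step 2: m=5, q=6, a=2
  step 3: m=7, q=11, a=1
  step 4: m=4, q=9, a=1
  step 5: m=5, q=10, a=1
  step 6: m=5, q=9, a=1
  step 7: m=4, q=11, a=1
  step 8: m=7, q=6, a=2
  step 9: m=5, q=15, a=1
  step 10: m=10, q=1, a=20
a_10 = 2*a_0 = 20, so the period closes here.
sqrt(115) = [10; 1, 2, 1, 1, 1, 1, 1, 2, 1, 20]
Period length = 10

10


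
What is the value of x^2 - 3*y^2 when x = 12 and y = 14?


x^2 - d*y^2
= 12^2 - 3*14^2
= 144 - 588
= -444

-444


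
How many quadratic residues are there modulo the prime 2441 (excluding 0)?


For prime p, the number of non-zero quadratic residues is (p-1)/2.
= (2441-1)/2
= 1220

1220


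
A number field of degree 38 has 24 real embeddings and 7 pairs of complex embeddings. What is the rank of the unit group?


By Dirichlet's unit theorem:
rank = r1 + r2 - 1
= 24 + 7 - 1
= 30

30


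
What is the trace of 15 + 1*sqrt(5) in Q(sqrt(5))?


Tr(a + b*sqrt(d)) = (a + b*sqrt(d)) + (a - b*sqrt(d)) = 2a
= 2 * (15)
= 30

30


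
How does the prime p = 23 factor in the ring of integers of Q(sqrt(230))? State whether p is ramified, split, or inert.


K = Q(sqrt(230)). Since d mod 4 = 2, disc(K) = 920.
Check p | disc: 920 mod 23 = 0.
p divides disc, so p ramifies: (p) = P^2 with e=2, f=1, g=1.
Therefore p is ramified.

ramified


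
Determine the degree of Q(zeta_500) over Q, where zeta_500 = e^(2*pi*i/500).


The degree equals Euler's totient phi(500).
500 = 2^2 * 5^3
phi(500) = 200

200


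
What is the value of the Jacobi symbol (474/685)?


Compute (474/685) via quadratic reciprocity:
  pull out 2: (2/685) = -1  (since 685 mod 8 = 5)
  reciprocity: (237/685) -> +(685/237)
  reduce: (211/237)
  reciprocity: (211/237) -> +(237/211)
  reduce: (26/211)
  pull out 2: (2/211) = -1  (since 211 mod 8 = 3)
  reciprocity: (13/211) -> +(211/13)
  reduce: (3/13)
  reciprocity: (3/13) -> +(13/3)
  reduce: (1/3)
  (1/3) = 1
Product of signs = 1

1


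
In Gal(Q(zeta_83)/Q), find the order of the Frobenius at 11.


The Frobenius at p in Gal(Q(zeta_n)/Q) = (Z/nZ)* is the class of p, so its order is ord_83(11), the smallest k >= 1 with 11^k = 1 mod 83.
n = 83 = 83, phi(83) = 82; the order divides phi(n).
Divisors of 82: 1, 2, 41, 82
Repeated squaring mod 83: 11^1 = 11, 11^2 = 38, 11^4 = 33, 11^8 = 10, 11^16 = 17, 11^32 = 40, 11^64 = 23
Test divisors in increasing order:
  k=1: 11^1 = 11 mod 83
  k=2: 11^2 = 38 mod 83
  k=41: 11^41 = 40 * 10 * 11 = 1 mod 83  <- first divisor giving 1
Order = 41

41


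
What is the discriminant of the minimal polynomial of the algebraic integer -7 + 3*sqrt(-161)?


The element -7 + 3*sqrt(-161) has minimal polynomial:
x^2 + 14*x + 1498
Discriminant = (14)^2 - 4*(1498)
= 196 - 5992
= -5796

-5796


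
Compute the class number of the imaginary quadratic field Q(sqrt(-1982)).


K = Q(sqrt(-1982)). d mod 4 = 2, so D = disc(K) = 4d = -7928
h(K) equals the number of primitive reduced positive-definite forms (a, b, c) = a*x^2 + b*x*y + c*y^2 with b^2 - 4ac = D,
where reduced means |b| <= a <= c, with b >= 0 whenever |b| = a or a = c, and primitive means gcd(a, b, c) = 1.
Reduced forces 3a^2 <= |D| = 7928, so 1 <= a <= 51; b must have the parity of D, and c = (b^2 - D)/(4a) must be an integer >= a.
Enumerate a = 1..51, b in [-a, a]:
  a=1: (1, 0, 1982)  [1]
  a=2: (2, 0, 991)  [1]
  a=3: (3, -2, 661), (3, 2, 661)  [2]
  a=4..5: none
  a=6: (6, -4, 331), (6, 4, 331)  [2]
  a=7..8: none
  a=9: (9, -8, 222), (9, 8, 222)  [2]
  a=10: none
  a=11: (11, -6, 181), (11, 6, 181)  [2]
  a=12..17: none
  a=18: (18, -8, 111), (18, 8, 111)  [2]
  a=19..21: none
  a=22: (22, -16, 93), (22, 16, 93)  [2]
  a=23..26: none
  a=27: (27, -8, 74), (27, 8, 74)  [2]
  a=28..30: none
  a=31: (31, -16, 66), (31, 16, 66)  [2]
  a=32: none
  a=33: (33, -28, 66), (33, -16, 62), (33, 16, 62), (33, 28, 66)  [4]
  a=34..36: none
  a=37: (37, -8, 54), (37, 8, 54)  [2]
  a=38..51: none
Total reduced forms: 1 + 1 + 2 + 2 + 2 + 2 + 2 + 2 + 2 + 2 + 4 + 2 = 24
h = 24

24


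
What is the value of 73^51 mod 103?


p = 103 is prime and the exponent is (p-1)/2 = 51, so by Euler's criterion 73^51 = (73/103) = +1 or -1 mod 103.
Compute by square-and-multiply:
  51 = 32 + 16 + 2 + 1 (binary 110011)
  Repeated squaring mod 103: 73^1 = 73, 73^2 = 76, 73^4 = 8, 73^8 = 64, 73^16 = 79, 73^32 = 61
  73^51 = 73^32 * 73^16 * 73^2 * 73^1 = 61 * 79 * 76 * 73 mod 103
    61 * 79 = 4819 = 81 mod 103
    81 * 76 = 6156 = 79 mod 103
    79 * 73 = 5767 = 102 mod 103
  73^51 = 102 mod 103
Result 102 = p - 1 = -1 mod 103: 73 is a quadratic non-residue mod 103. As a residue in [0, p-1] the value is 102.
73^51 mod 103 = 102

102


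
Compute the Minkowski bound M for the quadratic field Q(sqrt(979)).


d = 979, d mod 4 = 3, so disc(K) = 4d = 3916; |disc(K)| = 3916
Real quadratic field, so n = 2, s = r2 = 0, r1 = 2
M = (n!/n^n) * (4/pi)^s * sqrt(|disc(K)|) = (2!/2^2) * (4/pi)^0 * sqrt(3916)
= 0.5 * 1.000000 * 62.577951
= 31.2890

31.2890


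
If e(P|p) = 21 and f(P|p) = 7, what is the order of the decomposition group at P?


|D_P| = e * f
= 21 * 7
= 147

147


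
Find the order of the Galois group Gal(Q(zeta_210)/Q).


|Gal(Q(zeta_210)/Q)| = phi(210)
= 48

48


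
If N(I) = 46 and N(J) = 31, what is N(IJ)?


N(IJ) = N(I) * N(J)
= 46 * 31
= 1426

1426


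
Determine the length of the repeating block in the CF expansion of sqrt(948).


Run the CF algorithm for sqrt(948).
a_0 = floor(sqrt(948)) = 30; set m_0=0, q_0=1.
Recurrence: m' = q*a - m,  q' = (d - m'^2)/q,  a' = floor((a_0 + m')/q').
  step 1: m=30, q=48, a=1
  step 2: m=18, q=13, a=3
  step 3: m=21, q=39, a=1
  step 4: m=18, q=16, a=3
  step 5: m=30, q=3, a=20
  step 6: m=30, q=16, a=3
  step 7: m=18, q=39, a=1
  step 8: m=21, q=13, a=3
  step 9: m=18, q=48, a=1
  step 10: m=30, q=1, a=60
a_10 = 2*a_0 = 60, so the period closes here.
sqrt(948) = [30; 1, 3, 1, 3, 20, 3, 1, 3, 1, 60]
Period length = 10

10


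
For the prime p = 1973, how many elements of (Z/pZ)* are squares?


For prime p, the number of non-zero quadratic residues is (p-1)/2.
= (1973-1)/2
= 986

986


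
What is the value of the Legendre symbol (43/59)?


p = 59 is prime, so compute (43/59) with the reciprocity algorithm (Jacobi-symbol steps: pull out 2s via (2/n), flip via reciprocity, reduce):
  reciprocity: (43/59) -> -(59/43)
  reduce: (16/43)
  pull out 2: (2/43) = -1  (since 43 mod 8 = 3)
  pull out 2: (2/43) = -1  (since 43 mod 8 = 3)
  pull out 2: (2/43) = -1  (since 43 mod 8 = 3)
  pull out 2: (2/43) = -1  (since 43 mod 8 = 3)
  (1/43) = 1
Product of signs = -1
(43/59) = -1

-1


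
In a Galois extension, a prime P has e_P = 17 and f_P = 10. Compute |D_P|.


|D_P| = e * f
= 17 * 10
= 170

170
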